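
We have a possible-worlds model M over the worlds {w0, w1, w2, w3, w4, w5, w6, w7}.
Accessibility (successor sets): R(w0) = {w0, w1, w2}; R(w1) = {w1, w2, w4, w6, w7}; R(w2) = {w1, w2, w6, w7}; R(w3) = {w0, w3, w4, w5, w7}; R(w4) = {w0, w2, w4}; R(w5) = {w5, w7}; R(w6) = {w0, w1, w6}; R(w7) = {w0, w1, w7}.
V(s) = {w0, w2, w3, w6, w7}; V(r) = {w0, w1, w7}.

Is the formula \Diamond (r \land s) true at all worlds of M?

Let φ = \Diamond (r \land s). Evaluate φ at each world:
  w0 (successors {w0, w1, w2}): φ is true.
  w1 (successors {w1, w2, w4, w6, w7}): φ is true.
  w2 (successors {w1, w2, w6, w7}): φ is true.
  w3 (successors {w0, w3, w4, w5, w7}): φ is true.
  w4 (successors {w0, w2, w4}): φ is true.
  w5 (successors {w5, w7}): φ is true.
  w6 (successors {w0, w1, w6}): φ is true.
  w7 (successors {w0, w1, w7}): φ is true.
For instance, at w5:
  At w5: \Diamond (r \land s) requires r \land s at some successor in {w5, w7}.
    r \land s holds at w7, so \Diamond (r \land s) is true at w5.

Yes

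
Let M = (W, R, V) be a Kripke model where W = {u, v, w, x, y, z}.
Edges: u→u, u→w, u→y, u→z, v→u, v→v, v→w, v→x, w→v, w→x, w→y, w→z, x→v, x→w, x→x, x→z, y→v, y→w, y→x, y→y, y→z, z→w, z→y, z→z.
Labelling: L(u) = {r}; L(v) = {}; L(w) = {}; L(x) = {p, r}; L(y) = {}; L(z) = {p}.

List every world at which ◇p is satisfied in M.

u, v, w, x, y, z

Let φ = ◇p. Evaluate φ at each world:
  u (successors {u, w, y, z}): φ is true.
  v (successors {u, v, w, x}): φ is true.
  w (successors {v, x, y, z}): φ is true.
  x (successors {v, w, x, z}): φ is true.
  y (successors {v, w, x, y, z}): φ is true.
  z (successors {w, y, z}): φ is true.
For instance, at z:
  At z: ◇p requires p at some successor in {w, y, z}.
    p holds at z, so ◇p is true at z.
Satisfying worlds: {u, v, w, x, y, z}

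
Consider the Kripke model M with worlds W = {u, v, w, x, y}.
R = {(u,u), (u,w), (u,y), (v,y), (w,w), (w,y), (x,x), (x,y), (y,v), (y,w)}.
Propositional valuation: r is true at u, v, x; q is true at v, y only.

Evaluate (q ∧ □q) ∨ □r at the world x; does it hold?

No

At x: q ∧ □q is false, □r is false, so (q ∧ □q) ∨ □r is false.
  At x: q is false, □q is false, so q ∧ □q is false.
    At x: □q requires q at every successor {x, y}.
      q fails at x, so □q is false at x.
  At x: □r requires r at every successor {x, y}.
    r fails at y, so □r is false at x.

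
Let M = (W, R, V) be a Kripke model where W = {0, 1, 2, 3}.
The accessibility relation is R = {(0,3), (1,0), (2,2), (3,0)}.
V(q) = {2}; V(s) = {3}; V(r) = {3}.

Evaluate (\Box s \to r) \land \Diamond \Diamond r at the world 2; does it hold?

At 2: \Box s \to r is true, \Diamond \Diamond r is false, so (\Box s \to r) \land \Diamond \Diamond r is false.
  At 2: \Box s is false, r is false, so \Box s \to r is true.
    At 2: \Box s requires s at every successor {2}.
      s fails at 2, so \Box s is false at 2.
  At 2: \Diamond \Diamond r requires \Diamond r at some successor in {2}.
    At 2: \Diamond r is false.
  So \Diamond \Diamond r is false at 2.

No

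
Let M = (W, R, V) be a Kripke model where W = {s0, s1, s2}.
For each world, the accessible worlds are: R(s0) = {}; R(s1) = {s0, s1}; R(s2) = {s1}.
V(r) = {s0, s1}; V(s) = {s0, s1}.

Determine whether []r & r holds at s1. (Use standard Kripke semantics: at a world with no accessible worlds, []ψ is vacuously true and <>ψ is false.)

Recall that []ψ holds at a world iff ψ holds at every accessible world, and <>ψ holds iff ψ holds at some accessible world.
At s1: []r is true, r is true, so []r & r is true.
  At s1: []r requires r at every successor {s0, s1}.
    At s0: r is true.
    At s1: r is true.
  So []r is true at s1.

Yes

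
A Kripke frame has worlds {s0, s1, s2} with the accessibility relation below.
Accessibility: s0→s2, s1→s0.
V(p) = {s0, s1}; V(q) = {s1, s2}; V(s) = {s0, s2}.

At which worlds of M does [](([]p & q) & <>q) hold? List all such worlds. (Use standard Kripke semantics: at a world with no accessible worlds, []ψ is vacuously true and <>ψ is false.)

Let φ = [](([]p & q) & <>q). Evaluate φ at each world:
  s0 (successors {s2}): φ is false.
  s1 (successors {s0}): φ is false.
  s2 (successors ∅): φ is true.
For instance, at s0:
  At s0: [](([]p & q) & <>q) requires ([]p & q) & <>q at every successor {s2}.
    ([]p & q) & <>q fails at s2, so [](([]p & q) & <>q) is false at s0.
      At s2: []p & q is true, <>q is false, so ([]p & q) & <>q is false.
Satisfying worlds: {s2}

s2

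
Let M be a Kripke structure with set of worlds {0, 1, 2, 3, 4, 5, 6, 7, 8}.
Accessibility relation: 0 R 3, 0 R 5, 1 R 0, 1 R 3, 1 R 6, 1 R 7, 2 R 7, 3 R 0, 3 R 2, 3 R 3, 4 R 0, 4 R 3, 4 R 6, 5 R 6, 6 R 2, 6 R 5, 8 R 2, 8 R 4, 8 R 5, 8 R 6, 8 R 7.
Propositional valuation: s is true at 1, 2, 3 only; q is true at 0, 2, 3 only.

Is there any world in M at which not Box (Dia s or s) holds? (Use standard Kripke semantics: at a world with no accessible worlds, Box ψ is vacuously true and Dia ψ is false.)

Let φ = not Box (Dia s or s). Evaluate φ at each world:
  0 (successors {3, 5}): φ is true.
  1 (successors {0, 3, 6, 7}): φ is true.
  2 (successors {7}): φ is true.
  3 (successors {0, 2, 3}): φ is false.
  4 (successors {0, 3, 6}): φ is false.
  5 (successors {6}): φ is false.
  6 (successors {2, 5}): φ is true.
  7 (successors ∅): φ is false.
  8 (successors {2, 4, 5, 6, 7}): φ is true.
Detail at 0 (witness):
  At 0: Box (Dia s or s) is false, so not Box (Dia s or s) is true.
    At 0: Box (Dia s or s) requires Dia s or s at every successor {3, 5}.
      Dia s or s fails at 5, so Box (Dia s or s) is false at 0.

Yes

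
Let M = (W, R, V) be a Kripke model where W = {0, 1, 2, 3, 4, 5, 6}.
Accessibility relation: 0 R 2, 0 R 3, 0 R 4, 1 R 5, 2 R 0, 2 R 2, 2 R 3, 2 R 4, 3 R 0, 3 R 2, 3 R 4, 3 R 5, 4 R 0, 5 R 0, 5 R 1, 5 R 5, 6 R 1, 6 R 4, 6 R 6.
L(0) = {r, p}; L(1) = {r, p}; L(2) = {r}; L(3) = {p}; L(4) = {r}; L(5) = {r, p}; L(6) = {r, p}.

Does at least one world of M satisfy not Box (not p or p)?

No

Let φ = not Box (not p or p). Evaluate φ at each world:
  0 (successors {2, 3, 4}): φ is false.
  1 (successors {5}): φ is false.
  2 (successors {0, 2, 3, 4}): φ is false.
  3 (successors {0, 2, 4, 5}): φ is false.
  4 (successors {0}): φ is false.
  5 (successors {0, 1, 5}): φ is false.
  6 (successors {1, 4, 6}): φ is false.
For instance, at 4:
  At 4: Box (not p or p) is true, so not Box (not p or p) is false.
    At 4: Box (not p or p) requires not p or p at every successor {0}.
      At 0: not p or p is true.
    So Box (not p or p) is true at 4.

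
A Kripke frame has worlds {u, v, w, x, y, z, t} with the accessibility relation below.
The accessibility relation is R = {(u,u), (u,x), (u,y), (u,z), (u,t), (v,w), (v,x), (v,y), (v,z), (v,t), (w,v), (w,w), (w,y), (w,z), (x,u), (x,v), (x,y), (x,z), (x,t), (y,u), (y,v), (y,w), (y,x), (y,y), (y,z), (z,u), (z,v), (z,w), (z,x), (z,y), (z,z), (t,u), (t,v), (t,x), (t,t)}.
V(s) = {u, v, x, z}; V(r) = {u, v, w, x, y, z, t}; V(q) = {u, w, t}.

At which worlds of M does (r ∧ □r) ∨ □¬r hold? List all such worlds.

u, v, w, x, y, z, t

Let φ = (r ∧ □r) ∨ □¬r. Evaluate φ at each world:
  u (successors {u, x, y, z, t}): φ is true.
  v (successors {w, x, y, z, t}): φ is true.
  w (successors {v, w, y, z}): φ is true.
  x (successors {u, v, y, z, t}): φ is true.
  y (successors {u, v, w, x, y, z}): φ is true.
  z (successors {u, v, w, x, y, z}): φ is true.
  t (successors {u, v, x, t}): φ is true.
For instance, at z:
  At z: r ∧ □r is true, □¬r is false, so (r ∧ □r) ∨ □¬r is true.
    At z: r is true, □r is true, so r ∧ □r is true.
      At z: □r requires r at every successor {u, v, w, x, y, z}.
        At u: r is true.
        At v: r is true.
        At w: r is true.
        At x: r is true.
        At y: r is true.
        At z: r is true.
      So □r is true at z.
    At z: □¬r requires ¬r at every successor {u, v, w, x, y, z}.
      ¬r fails at u, so □¬r is false at z.
Satisfying worlds: {u, v, w, x, y, z, t}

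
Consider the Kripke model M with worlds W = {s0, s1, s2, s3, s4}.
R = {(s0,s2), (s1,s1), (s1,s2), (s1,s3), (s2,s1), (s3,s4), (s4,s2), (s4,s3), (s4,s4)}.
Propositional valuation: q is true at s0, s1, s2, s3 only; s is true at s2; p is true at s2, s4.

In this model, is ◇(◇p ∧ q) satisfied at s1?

Recall that ◇ψ holds at a world iff ψ holds at some accessible world.
At s1: ◇(◇p ∧ q) requires ◇p ∧ q at some successor in {s1, s2, s3}.
  ◇p ∧ q holds at s1, so ◇(◇p ∧ q) is true at s1.
    At s1: ◇p is true, q is true, so ◇p ∧ q is true.
      At s1: ◇p requires p at some successor in {s1, s2, s3}.
        p holds at s2, so ◇p is true at s1.

Yes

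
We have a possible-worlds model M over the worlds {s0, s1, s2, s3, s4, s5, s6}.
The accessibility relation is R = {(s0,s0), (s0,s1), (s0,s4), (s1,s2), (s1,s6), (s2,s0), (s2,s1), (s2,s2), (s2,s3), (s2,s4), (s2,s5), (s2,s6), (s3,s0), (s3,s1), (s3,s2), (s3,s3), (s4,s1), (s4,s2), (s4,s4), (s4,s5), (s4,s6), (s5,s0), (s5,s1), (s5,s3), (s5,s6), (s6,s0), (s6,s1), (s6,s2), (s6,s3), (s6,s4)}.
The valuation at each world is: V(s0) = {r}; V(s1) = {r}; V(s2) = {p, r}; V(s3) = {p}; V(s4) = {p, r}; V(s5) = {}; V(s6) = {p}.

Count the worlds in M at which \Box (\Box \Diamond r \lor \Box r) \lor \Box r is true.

Recall that \Box ψ holds at a world iff ψ holds at every accessible world, and \Diamond ψ holds iff ψ holds at some accessible world.
Let φ = \Box (\Box \Diamond r \lor \Box r) \lor \Box r. Evaluate φ at each world:
  s0 (successors {s0, s1, s4}): φ is true.
  s1 (successors {s2, s6}): φ is true.
  s2 (successors {s0, s1, s2, s3, s4, s5, s6}): φ is true.
  s3 (successors {s0, s1, s2, s3}): φ is true.
  s4 (successors {s1, s2, s4, s5, s6}): φ is true.
  s5 (successors {s0, s1, s3, s6}): φ is true.
  s6 (successors {s0, s1, s2, s3, s4}): φ is true.
For instance, at s0:
  At s0: \Box (\Box \Diamond r \lor \Box r) is true, \Box r is true, so \Box (\Box \Diamond r \lor \Box r) \lor \Box r is true.
    At s0: \Box (\Box \Diamond r \lor \Box r) requires \Box \Diamond r \lor \Box r at every successor {s0, s1, s4}.
      At s0: \Box \Diamond r \lor \Box r is true.
      At s1: \Box \Diamond r \lor \Box r is true.
      At s4: \Box \Diamond r \lor \Box r is true.
    So \Box (\Box \Diamond r \lor \Box r) is true at s0.
    At s0: \Box r requires r at every successor {s0, s1, s4}.
      At s0: r is true.
      At s1: r is true.
      At s4: r is true.
    So \Box r is true at s0.
Satisfying worlds: {s0, s1, s2, s3, s4, s5, s6}

7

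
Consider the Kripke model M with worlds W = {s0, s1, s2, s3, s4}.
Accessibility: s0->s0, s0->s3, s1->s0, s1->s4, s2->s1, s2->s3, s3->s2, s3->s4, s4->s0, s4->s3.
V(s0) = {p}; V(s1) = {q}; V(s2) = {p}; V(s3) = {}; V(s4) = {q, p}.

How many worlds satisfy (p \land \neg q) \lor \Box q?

2

Let φ = (p \land \neg q) \lor \Box q. Evaluate φ at each world:
  s0 (successors {s0, s3}): φ is true.
  s1 (successors {s0, s4}): φ is false.
  s2 (successors {s1, s3}): φ is true.
  s3 (successors {s2, s4}): φ is false.
  s4 (successors {s0, s3}): φ is false.
For instance, at s4:
  At s4: p \land \neg q is false, \Box q is false, so (p \land \neg q) \lor \Box q is false.
    At s4: \Box q requires q at every successor {s0, s3}.
      q fails at s0, so \Box q is false at s4.
Satisfying worlds: {s0, s2}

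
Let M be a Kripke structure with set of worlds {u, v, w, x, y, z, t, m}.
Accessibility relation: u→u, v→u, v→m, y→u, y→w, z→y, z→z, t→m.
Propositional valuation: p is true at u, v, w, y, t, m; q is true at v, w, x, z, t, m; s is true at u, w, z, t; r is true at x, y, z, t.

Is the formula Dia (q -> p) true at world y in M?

Recall that Dia ψ holds at a world iff ψ holds at some accessible world.
At y: Dia (q -> p) requires q -> p at some successor in {u, w}.
  q -> p holds at u, so Dia (q -> p) is true at y.

Yes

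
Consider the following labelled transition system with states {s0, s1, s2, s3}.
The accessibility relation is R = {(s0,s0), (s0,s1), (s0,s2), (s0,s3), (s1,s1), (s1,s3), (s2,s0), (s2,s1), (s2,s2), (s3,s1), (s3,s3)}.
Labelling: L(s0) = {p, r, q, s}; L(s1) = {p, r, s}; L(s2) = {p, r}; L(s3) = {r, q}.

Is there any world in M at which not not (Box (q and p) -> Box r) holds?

Let φ = not not (Box (q and p) -> Box r). Evaluate φ at each world:
  s0 (successors {s0, s1, s2, s3}): φ is true.
  s1 (successors {s1, s3}): φ is true.
  s2 (successors {s0, s1, s2}): φ is true.
  s3 (successors {s1, s3}): φ is true.
Detail at s0 (witness):
  At s0: not (Box (q and p) -> Box r) is false, so not not (Box (q and p) -> Box r) is true.
    At s0: Box (q and p) -> Box r is true, so not (Box (q and p) -> Box r) is false.
      At s0: Box (q and p) is false, Box r is true, so Box (q and p) -> Box r is true.

Yes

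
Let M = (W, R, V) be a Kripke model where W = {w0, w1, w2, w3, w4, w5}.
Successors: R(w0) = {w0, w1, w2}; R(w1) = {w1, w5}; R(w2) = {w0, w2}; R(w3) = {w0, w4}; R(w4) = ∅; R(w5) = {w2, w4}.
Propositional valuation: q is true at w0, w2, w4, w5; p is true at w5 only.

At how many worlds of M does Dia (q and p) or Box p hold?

2

Let φ = Dia (q and p) or Box p. Evaluate φ at each world:
  w0 (successors {w0, w1, w2}): φ is false.
  w1 (successors {w1, w5}): φ is true.
  w2 (successors {w0, w2}): φ is false.
  w3 (successors {w0, w4}): φ is false.
  w4 (successors ∅): φ is true.
  w5 (successors {w2, w4}): φ is false.
For instance, at w5:
  At w5: Dia (q and p) is false, Box p is false, so Dia (q and p) or Box p is false.
    At w5: Dia (q and p) requires q and p at some successor in {w2, w4}.
      At w2: q and p is false.
      At w4: q and p is false.
    So Dia (q and p) is false at w5.
    At w5: Box p requires p at every successor {w2, w4}.
      p fails at w2, so Box p is false at w5.
Satisfying worlds: {w1, w4}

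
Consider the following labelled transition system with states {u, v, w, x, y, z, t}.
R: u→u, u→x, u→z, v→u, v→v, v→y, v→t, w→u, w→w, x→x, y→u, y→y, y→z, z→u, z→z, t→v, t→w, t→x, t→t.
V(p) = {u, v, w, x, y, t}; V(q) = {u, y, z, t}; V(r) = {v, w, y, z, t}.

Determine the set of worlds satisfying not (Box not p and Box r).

u, v, w, x, y, z, t

Let φ = not (Box not p and Box r). Evaluate φ at each world:
  u (successors {u, x, z}): φ is true.
  v (successors {u, v, y, t}): φ is true.
  w (successors {u, w}): φ is true.
  x (successors {x}): φ is true.
  y (successors {u, y, z}): φ is true.
  z (successors {u, z}): φ is true.
  t (successors {v, w, x, t}): φ is true.
For instance, at t:
  At t: Box not p and Box r is false, so not (Box not p and Box r) is true.
    At t: Box not p is false, Box r is false, so Box not p and Box r is false.
      At t: Box not p requires not p at every successor {v, w, x, t}.
        not p fails at v, so Box not p is false at t.
      At t: Box r requires r at every successor {v, w, x, t}.
        r fails at x, so Box r is false at t.
Satisfying worlds: {u, v, w, x, y, z, t}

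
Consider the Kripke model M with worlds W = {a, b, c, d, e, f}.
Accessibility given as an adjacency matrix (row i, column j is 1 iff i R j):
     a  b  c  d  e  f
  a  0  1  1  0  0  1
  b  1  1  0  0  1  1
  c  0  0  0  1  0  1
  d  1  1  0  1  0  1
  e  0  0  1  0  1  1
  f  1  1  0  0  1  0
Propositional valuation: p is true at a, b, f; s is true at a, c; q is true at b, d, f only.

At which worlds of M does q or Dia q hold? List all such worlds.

Let φ = q or Dia q. Evaluate φ at each world:
  a (successors {b, c, f}): φ is true.
  b (successors {a, b, e, f}): φ is true.
  c (successors {d, f}): φ is true.
  d (successors {a, b, d, f}): φ is true.
  e (successors {c, e, f}): φ is true.
  f (successors {a, b, e}): φ is true.
For instance, at b:
  At b: q is true, Dia q is true, so q or Dia q is true.
    At b: Dia q requires q at some successor in {a, b, e, f}.
      q holds at b, so Dia q is true at b.
Satisfying worlds: {a, b, c, d, e, f}

a, b, c, d, e, f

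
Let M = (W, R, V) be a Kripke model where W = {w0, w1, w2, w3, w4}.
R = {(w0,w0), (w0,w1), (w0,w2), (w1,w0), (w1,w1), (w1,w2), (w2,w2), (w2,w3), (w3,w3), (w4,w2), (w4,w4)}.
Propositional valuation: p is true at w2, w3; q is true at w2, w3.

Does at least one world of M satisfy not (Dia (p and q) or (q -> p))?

Recall that Dia ψ holds at a world iff ψ holds at some accessible world.
Let φ = not (Dia (p and q) or (q -> p)). Evaluate φ at each world:
  w0 (successors {w0, w1, w2}): φ is false.
  w1 (successors {w0, w1, w2}): φ is false.
  w2 (successors {w2, w3}): φ is false.
  w3 (successors {w3}): φ is false.
  w4 (successors {w2, w4}): φ is false.
For instance, at w0:
  At w0: Dia (p and q) or (q -> p) is true, so not (Dia (p and q) or (q -> p)) is false.
    At w0: Dia (p and q) is true, q -> p is true, so Dia (p and q) or (q -> p) is true.
      At w0: Dia (p and q) requires p and q at some successor in {w0, w1, w2}.
        p and q holds at w2, so Dia (p and q) is true at w0.

No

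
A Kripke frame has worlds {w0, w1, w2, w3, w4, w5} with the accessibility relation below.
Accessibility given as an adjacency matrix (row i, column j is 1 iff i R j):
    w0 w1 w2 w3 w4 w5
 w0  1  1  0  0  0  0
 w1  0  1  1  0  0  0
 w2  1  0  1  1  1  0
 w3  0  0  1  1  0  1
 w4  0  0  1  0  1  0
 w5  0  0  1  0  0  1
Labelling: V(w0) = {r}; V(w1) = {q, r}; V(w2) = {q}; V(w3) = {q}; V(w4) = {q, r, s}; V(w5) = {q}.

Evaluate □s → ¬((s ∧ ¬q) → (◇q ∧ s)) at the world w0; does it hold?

Recall that □ψ holds at a world iff ψ holds at every accessible world, and ◇ψ holds iff ψ holds at some accessible world.
At w0: □s is false, ¬((s ∧ ¬q) → (◇q ∧ s)) is false, so □s → ¬((s ∧ ¬q) → (◇q ∧ s)) is true.
  At w0: □s requires s at every successor {w0, w1}.
    s fails at w0, so □s is false at w0.
  At w0: (s ∧ ¬q) → (◇q ∧ s) is true, so ¬((s ∧ ¬q) → (◇q ∧ s)) is false.
    At w0: s ∧ ¬q is false, ◇q ∧ s is false, so (s ∧ ¬q) → (◇q ∧ s) is true.
      At w0: ◇q is true, s is false, so ◇q ∧ s is false.

Yes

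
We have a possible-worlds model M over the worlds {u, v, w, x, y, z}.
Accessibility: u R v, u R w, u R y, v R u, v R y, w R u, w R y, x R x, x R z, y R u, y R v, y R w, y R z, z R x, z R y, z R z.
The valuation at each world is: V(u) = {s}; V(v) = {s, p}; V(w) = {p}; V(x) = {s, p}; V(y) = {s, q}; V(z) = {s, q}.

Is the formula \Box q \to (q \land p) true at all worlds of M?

Let φ = \Box q \to (q \land p). Evaluate φ at each world:
  u (successors {v, w, y}): φ is true.
  v (successors {u, y}): φ is true.
  w (successors {u, y}): φ is true.
  x (successors {x, z}): φ is true.
  y (successors {u, v, w, z}): φ is true.
  z (successors {x, y, z}): φ is true.
For instance, at y:
  At y: \Box q is false, q \land p is false, so \Box q \to (q \land p) is true.
    At y: \Box q requires q at every successor {u, v, w, z}.
      q fails at u, so \Box q is false at y.

Yes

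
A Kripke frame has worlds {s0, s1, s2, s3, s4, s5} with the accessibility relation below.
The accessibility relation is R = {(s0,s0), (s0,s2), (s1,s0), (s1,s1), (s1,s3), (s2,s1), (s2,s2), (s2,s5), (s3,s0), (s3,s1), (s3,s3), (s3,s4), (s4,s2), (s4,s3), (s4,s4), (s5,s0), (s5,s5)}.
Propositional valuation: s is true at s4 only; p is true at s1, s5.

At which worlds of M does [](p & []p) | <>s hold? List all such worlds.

s3, s4

Let φ = [](p & []p) | <>s. Evaluate φ at each world:
  s0 (successors {s0, s2}): φ is false.
  s1 (successors {s0, s1, s3}): φ is false.
  s2 (successors {s1, s2, s5}): φ is false.
  s3 (successors {s0, s1, s3, s4}): φ is true.
  s4 (successors {s2, s3, s4}): φ is true.
  s5 (successors {s0, s5}): φ is false.
For instance, at s4:
  At s4: [](p & []p) is false, <>s is true, so [](p & []p) | <>s is true.
    At s4: [](p & []p) requires p & []p at every successor {s2, s3, s4}.
      p & []p fails at s2, so [](p & []p) is false at s4.
    At s4: <>s requires s at some successor in {s2, s3, s4}.
      s holds at s4, so <>s is true at s4.
Satisfying worlds: {s3, s4}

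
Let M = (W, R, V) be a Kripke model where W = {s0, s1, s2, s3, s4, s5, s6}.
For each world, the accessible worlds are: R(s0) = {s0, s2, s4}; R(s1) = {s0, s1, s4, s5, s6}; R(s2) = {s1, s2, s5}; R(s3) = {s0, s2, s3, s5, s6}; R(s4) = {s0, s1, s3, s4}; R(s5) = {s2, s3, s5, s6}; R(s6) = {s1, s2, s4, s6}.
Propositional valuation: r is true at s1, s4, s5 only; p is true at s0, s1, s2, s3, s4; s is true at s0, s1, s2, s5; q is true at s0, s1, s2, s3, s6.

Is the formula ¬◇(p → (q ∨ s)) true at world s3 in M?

No

At s3: ◇(p → (q ∨ s)) is true, so ¬◇(p → (q ∨ s)) is false.
  At s3: ◇(p → (q ∨ s)) requires p → (q ∨ s) at some successor in {s0, s2, s3, s5, s6}.
    p → (q ∨ s) holds at s0, so ◇(p → (q ∨ s)) is true at s3.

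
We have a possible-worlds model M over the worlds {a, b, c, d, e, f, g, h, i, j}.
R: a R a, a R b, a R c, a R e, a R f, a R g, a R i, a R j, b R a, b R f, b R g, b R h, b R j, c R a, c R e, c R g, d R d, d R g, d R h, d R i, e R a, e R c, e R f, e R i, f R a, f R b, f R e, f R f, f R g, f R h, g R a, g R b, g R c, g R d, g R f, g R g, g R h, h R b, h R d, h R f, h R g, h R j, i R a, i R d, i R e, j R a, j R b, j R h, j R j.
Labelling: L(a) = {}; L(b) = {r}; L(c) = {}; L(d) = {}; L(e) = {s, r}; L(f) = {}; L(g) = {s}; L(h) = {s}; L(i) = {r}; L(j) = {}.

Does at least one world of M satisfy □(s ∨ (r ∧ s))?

Let φ = □(s ∨ (r ∧ s)). Evaluate φ at each world:
  a (successors {a, b, c, e, f, g, i, j}): φ is false.
  b (successors {a, f, g, h, j}): φ is false.
  c (successors {a, e, g}): φ is false.
  d (successors {d, g, h, i}): φ is false.
  e (successors {a, c, f, i}): φ is false.
  f (successors {a, b, e, f, g, h}): φ is false.
  g (successors {a, b, c, d, f, g, h}): φ is false.
  h (successors {b, d, f, g, j}): φ is false.
  i (successors {a, d, e}): φ is false.
  j (successors {a, b, h, j}): φ is false.
For instance, at e:
  At e: □(s ∨ (r ∧ s)) requires s ∨ (r ∧ s) at every successor {a, c, f, i}.
    s ∨ (r ∧ s) fails at a, so □(s ∨ (r ∧ s)) is false at e.

No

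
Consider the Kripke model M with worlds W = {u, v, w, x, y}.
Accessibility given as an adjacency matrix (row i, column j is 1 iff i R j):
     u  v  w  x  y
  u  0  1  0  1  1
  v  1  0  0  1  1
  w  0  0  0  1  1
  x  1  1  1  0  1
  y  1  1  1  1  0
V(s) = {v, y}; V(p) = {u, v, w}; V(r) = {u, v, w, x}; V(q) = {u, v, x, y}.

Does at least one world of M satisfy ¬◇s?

No

Let φ = ¬◇s. Evaluate φ at each world:
  u (successors {v, x, y}): φ is false.
  v (successors {u, x, y}): φ is false.
  w (successors {x, y}): φ is false.
  x (successors {u, v, w, y}): φ is false.
  y (successors {u, v, w, x}): φ is false.
For instance, at v:
  At v: ◇s is true, so ¬◇s is false.
    At v: ◇s requires s at some successor in {u, x, y}.
      s holds at y, so ◇s is true at v.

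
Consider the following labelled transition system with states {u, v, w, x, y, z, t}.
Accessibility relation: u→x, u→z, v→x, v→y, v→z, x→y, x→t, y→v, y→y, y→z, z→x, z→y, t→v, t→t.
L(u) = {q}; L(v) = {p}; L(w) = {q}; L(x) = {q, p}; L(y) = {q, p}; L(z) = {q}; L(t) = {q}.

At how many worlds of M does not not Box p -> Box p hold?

Let φ = not not Box p -> Box p. Evaluate φ at each world:
  u (successors {x, z}): φ is true.
  v (successors {x, y, z}): φ is true.
  w (successors ∅): φ is true.
  x (successors {y, t}): φ is true.
  y (successors {v, y, z}): φ is true.
  z (successors {x, y}): φ is true.
  t (successors {v, t}): φ is true.
For instance, at x:
  At x: not not Box p is false, Box p is false, so not not Box p -> Box p is true.
    At x: not Box p is true, so not not Box p is false.
      At x: Box p is false, so not Box p is true.
    At x: Box p requires p at every successor {y, t}.
      p fails at t, so Box p is false at x.
Satisfying worlds: {u, v, w, x, y, z, t}

7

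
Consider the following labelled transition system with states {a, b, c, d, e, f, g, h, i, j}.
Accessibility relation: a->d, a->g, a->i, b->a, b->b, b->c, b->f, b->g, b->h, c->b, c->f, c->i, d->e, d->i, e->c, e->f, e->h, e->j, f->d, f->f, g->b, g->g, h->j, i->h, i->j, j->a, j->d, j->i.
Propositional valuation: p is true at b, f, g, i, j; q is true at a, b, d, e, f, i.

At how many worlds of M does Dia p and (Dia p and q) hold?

Recall that Dia ψ holds at a world iff ψ holds at some accessible world.
Let φ = Dia p and (Dia p and q). Evaluate φ at each world:
  a (successors {d, g, i}): φ is true.
  b (successors {a, b, c, f, g, h}): φ is true.
  c (successors {b, f, i}): φ is false.
  d (successors {e, i}): φ is true.
  e (successors {c, f, h, j}): φ is true.
  f (successors {d, f}): φ is true.
  g (successors {b, g}): φ is false.
  h (successors {j}): φ is false.
  i (successors {h, j}): φ is true.
  j (successors {a, d, i}): φ is false.
For instance, at f:
  At f: Dia p is true, Dia p and q is true, so Dia p and (Dia p and q) is true.
    At f: Dia p requires p at some successor in {d, f}.
      p holds at f, so Dia p is true at f.
    At f: Dia p is true, q is true, so Dia p and q is true.
      At f: Dia p requires p at some successor in {d, f}.
        p holds at f, so Dia p is true at f.
Satisfying worlds: {a, b, d, e, f, i}

6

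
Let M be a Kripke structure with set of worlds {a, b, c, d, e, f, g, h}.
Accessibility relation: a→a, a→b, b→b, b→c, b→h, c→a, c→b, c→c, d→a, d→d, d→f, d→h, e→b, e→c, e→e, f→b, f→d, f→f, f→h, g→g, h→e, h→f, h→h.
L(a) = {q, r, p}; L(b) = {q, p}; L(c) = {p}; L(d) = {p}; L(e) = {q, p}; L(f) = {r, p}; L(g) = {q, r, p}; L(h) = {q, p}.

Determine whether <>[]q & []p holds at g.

Yes

At g: <>[]q is true, []p is true, so <>[]q & []p is true.
  At g: <>[]q requires []q at some successor in {g}.
    []q holds at g, so <>[]q is true at g.
      At g: []q requires q at every successor {g}.
        At g: q is true.
      So []q is true at g.
  At g: []p requires p at every successor {g}.
    At g: p is true.
  So []p is true at g.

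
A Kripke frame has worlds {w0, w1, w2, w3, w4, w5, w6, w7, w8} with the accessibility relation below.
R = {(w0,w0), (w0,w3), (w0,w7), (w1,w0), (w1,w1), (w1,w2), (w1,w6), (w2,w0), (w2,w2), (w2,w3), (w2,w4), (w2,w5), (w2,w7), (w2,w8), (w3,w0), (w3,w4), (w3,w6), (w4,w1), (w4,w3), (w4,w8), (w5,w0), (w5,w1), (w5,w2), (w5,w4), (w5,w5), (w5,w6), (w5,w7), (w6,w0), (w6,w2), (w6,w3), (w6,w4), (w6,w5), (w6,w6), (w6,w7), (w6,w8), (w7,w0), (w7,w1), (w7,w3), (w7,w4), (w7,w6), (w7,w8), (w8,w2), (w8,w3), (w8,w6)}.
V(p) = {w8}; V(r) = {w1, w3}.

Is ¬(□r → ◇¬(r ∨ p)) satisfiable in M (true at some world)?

No

Let φ = ¬(□r → ◇¬(r ∨ p)). Evaluate φ at each world:
  w0 (successors {w0, w3, w7}): φ is false.
  w1 (successors {w0, w1, w2, w6}): φ is false.
  w2 (successors {w0, w2, w3, w4, w5, w7, w8}): φ is false.
  w3 (successors {w0, w4, w6}): φ is false.
  w4 (successors {w1, w3, w8}): φ is false.
  w5 (successors {w0, w1, w2, w4, w5, w6, w7}): φ is false.
  w6 (successors {w0, w2, w3, w4, w5, w6, w7, w8}): φ is false.
  w7 (successors {w0, w1, w3, w4, w6, w8}): φ is false.
  w8 (successors {w2, w3, w6}): φ is false.
For instance, at w7:
  At w7: □r → ◇¬(r ∨ p) is true, so ¬(□r → ◇¬(r ∨ p)) is false.
    At w7: □r is false, ◇¬(r ∨ p) is true, so □r → ◇¬(r ∨ p) is true.
      At w7: □r requires r at every successor {w0, w1, w3, w4, w6, w8}.
        r fails at w0, so □r is false at w7.
      At w7: ◇¬(r ∨ p) requires ¬(r ∨ p) at some successor in {w0, w1, w3, w4, w6, w8}.
        ¬(r ∨ p) holds at w0, so ◇¬(r ∨ p) is true at w7.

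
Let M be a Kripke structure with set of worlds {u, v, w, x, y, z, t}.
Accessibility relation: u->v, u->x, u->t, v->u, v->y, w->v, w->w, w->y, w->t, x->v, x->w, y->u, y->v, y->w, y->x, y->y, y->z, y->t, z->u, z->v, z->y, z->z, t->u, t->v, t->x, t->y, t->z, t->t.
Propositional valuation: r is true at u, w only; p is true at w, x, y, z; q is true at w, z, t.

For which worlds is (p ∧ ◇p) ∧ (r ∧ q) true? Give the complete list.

w

Let φ = (p ∧ ◇p) ∧ (r ∧ q). Evaluate φ at each world:
  u (successors {v, x, t}): φ is false.
  v (successors {u, y}): φ is false.
  w (successors {v, w, y, t}): φ is true.
  x (successors {v, w}): φ is false.
  y (successors {u, v, w, x, y, z, t}): φ is false.
  z (successors {u, v, y, z}): φ is false.
  t (successors {u, v, x, y, z, t}): φ is false.
For instance, at z:
  At z: p ∧ ◇p is true, r ∧ q is false, so (p ∧ ◇p) ∧ (r ∧ q) is false.
    At z: p is true, ◇p is true, so p ∧ ◇p is true.
      At z: ◇p requires p at some successor in {u, v, y, z}.
        p holds at y, so ◇p is true at z.
Satisfying worlds: {w}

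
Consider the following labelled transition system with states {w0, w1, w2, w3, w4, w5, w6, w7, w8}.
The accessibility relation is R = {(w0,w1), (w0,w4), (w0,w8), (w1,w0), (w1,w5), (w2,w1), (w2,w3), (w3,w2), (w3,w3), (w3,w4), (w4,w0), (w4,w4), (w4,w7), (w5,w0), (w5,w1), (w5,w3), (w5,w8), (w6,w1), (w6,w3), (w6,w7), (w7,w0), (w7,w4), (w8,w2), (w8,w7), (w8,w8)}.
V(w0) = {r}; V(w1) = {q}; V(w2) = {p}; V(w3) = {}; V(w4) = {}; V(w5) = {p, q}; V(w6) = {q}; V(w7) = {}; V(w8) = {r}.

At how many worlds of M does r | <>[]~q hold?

8

Let φ = r | <>[]~q. Evaluate φ at each world:
  w0 (successors {w1, w4, w8}): φ is true.
  w1 (successors {w0, w5}): φ is false.
  w2 (successors {w1, w3}): φ is true.
  w3 (successors {w2, w3, w4}): φ is true.
  w4 (successors {w0, w4, w7}): φ is true.
  w5 (successors {w0, w1, w3, w8}): φ is true.
  w6 (successors {w1, w3, w7}): φ is true.
  w7 (successors {w0, w4}): φ is true.
  w8 (successors {w2, w7, w8}): φ is true.
For instance, at w0:
  At w0: r is true, <>[]~q is true, so r | <>[]~q is true.
    At w0: <>[]~q requires []~q at some successor in {w1, w4, w8}.
      []~q holds at w4, so <>[]~q is true at w0.
Satisfying worlds: {w0, w2, w3, w4, w5, w6, w7, w8}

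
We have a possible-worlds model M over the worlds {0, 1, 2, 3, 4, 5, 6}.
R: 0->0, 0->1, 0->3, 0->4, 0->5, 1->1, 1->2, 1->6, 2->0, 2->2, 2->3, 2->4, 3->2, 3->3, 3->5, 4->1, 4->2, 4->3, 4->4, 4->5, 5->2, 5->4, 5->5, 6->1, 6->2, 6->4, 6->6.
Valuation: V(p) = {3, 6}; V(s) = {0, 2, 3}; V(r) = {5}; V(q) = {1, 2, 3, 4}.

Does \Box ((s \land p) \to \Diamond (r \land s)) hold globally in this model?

No

Recall that \Box ψ holds at a world iff ψ holds at every accessible world, and \Diamond ψ holds iff ψ holds at some accessible world.
Let φ = \Box ((s \land p) \to \Diamond (r \land s)). Evaluate φ at each world:
  0 (successors {0, 1, 3, 4, 5}): φ is false.
  1 (successors {1, 2, 6}): φ is true.
  2 (successors {0, 2, 3, 4}): φ is false.
  3 (successors {2, 3, 5}): φ is false.
  4 (successors {1, 2, 3, 4, 5}): φ is false.
  5 (successors {2, 4, 5}): φ is true.
  6 (successors {1, 2, 4, 6}): φ is true.
Detail at 0 (counterexample):
  At 0: \Box ((s \land p) \to \Diamond (r \land s)) requires (s \land p) \to \Diamond (r \land s) at every successor {0, 1, 3, 4, 5}.
    (s \land p) \to \Diamond (r \land s) fails at 3, so \Box ((s \land p) \to \Diamond (r \land s)) is false at 0.
      At 3: s \land p is true, \Diamond (r \land s) is false, so (s \land p) \to \Diamond (r \land s) is false.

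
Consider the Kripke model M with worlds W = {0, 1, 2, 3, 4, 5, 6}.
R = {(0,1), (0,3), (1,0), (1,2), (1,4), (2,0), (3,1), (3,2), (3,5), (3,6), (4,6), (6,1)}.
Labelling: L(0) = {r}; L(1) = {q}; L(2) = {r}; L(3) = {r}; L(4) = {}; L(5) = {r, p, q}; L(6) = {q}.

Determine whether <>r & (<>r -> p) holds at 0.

No

At 0: <>r is true, <>r -> p is false, so <>r & (<>r -> p) is false.
  At 0: <>r requires r at some successor in {1, 3}.
    r holds at 3, so <>r is true at 0.
  At 0: <>r is true, p is false, so <>r -> p is false.
    At 0: <>r requires r at some successor in {1, 3}.
      r holds at 3, so <>r is true at 0.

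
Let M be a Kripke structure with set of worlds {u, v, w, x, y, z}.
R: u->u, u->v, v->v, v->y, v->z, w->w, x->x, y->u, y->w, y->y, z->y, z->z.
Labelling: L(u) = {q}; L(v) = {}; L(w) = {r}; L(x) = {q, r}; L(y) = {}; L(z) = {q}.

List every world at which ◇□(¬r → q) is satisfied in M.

w, x, y

Let φ = ◇□(¬r → q). Evaluate φ at each world:
  u (successors {u, v}): φ is false.
  v (successors {v, y, z}): φ is false.
  w (successors {w}): φ is true.
  x (successors {x}): φ is true.
  y (successors {u, w, y}): φ is true.
  z (successors {y, z}): φ is false.
For instance, at w:
  At w: ◇□(¬r → q) requires □(¬r → q) at some successor in {w}.
    □(¬r → q) holds at w, so ◇□(¬r → q) is true at w.
      At w: □(¬r → q) requires ¬r → q at every successor {w}.
        At w: ¬r → q is true.
      So □(¬r → q) is true at w.
Satisfying worlds: {w, x, y}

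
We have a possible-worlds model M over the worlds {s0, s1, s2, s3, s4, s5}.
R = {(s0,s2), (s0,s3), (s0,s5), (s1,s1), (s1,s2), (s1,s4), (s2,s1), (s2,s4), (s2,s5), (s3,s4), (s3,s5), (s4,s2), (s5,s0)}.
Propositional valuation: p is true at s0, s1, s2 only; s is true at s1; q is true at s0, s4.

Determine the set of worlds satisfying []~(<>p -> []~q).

Recall that []ψ holds at a world iff ψ holds at every accessible world, and <>ψ holds iff ψ holds at some accessible world.
Let φ = []~(<>p -> []~q). Evaluate φ at each world:
  s0 (successors {s2, s3, s5}): φ is false.
  s1 (successors {s1, s2, s4}): φ is false.
  s2 (successors {s1, s4, s5}): φ is false.
  s3 (successors {s4, s5}): φ is false.
  s4 (successors {s2}): φ is true.
  s5 (successors {s0}): φ is false.
For instance, at s1:
  At s1: []~(<>p -> []~q) requires ~(<>p -> []~q) at every successor {s1, s2, s4}.
    ~(<>p -> []~q) fails at s4, so []~(<>p -> []~q) is false at s1.
      At s4: <>p -> []~q is true, so ~(<>p -> []~q) is false.
Satisfying worlds: {s4}

s4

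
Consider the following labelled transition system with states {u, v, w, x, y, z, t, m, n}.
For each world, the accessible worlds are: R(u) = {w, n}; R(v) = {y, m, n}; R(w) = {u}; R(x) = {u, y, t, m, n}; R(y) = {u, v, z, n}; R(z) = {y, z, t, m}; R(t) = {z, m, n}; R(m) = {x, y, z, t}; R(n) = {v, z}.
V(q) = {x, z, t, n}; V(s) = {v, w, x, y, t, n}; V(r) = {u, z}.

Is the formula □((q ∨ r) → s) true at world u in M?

At u: □((q ∨ r) → s) requires (q ∨ r) → s at every successor {w, n}.
  At w: (q ∨ r) → s is true.
  At n: (q ∨ r) → s is true.
So □((q ∨ r) → s) is true at u.

Yes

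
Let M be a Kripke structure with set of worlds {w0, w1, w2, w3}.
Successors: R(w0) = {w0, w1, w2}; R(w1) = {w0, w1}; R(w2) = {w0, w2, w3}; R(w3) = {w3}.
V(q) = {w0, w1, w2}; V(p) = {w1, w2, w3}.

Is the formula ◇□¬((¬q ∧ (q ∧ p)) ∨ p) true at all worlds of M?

No

Recall that □ψ holds at a world iff ψ holds at every accessible world, and ◇ψ holds iff ψ holds at some accessible world.
Let φ = ◇□¬((¬q ∧ (q ∧ p)) ∨ p). Evaluate φ at each world:
  w0 (successors {w0, w1, w2}): φ is false.
  w1 (successors {w0, w1}): φ is false.
  w2 (successors {w0, w2, w3}): φ is false.
  w3 (successors {w3}): φ is false.
Detail at w0 (counterexample):
  At w0: ◇□¬((¬q ∧ (q ∧ p)) ∨ p) requires □¬((¬q ∧ (q ∧ p)) ∨ p) at some successor in {w0, w1, w2}.
    At w0: □¬((¬q ∧ (q ∧ p)) ∨ p) is false.
    At w1: □¬((¬q ∧ (q ∧ p)) ∨ p) is false.
    At w2: □¬((¬q ∧ (q ∧ p)) ∨ p) is false.
  So ◇□¬((¬q ∧ (q ∧ p)) ∨ p) is false at w0.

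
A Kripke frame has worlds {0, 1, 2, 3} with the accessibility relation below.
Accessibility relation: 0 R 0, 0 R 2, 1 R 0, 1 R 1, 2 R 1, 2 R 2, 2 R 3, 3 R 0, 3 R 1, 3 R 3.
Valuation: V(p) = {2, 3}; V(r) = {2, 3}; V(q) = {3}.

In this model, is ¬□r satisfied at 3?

Yes

At 3: □r is false, so ¬□r is true.
  At 3: □r requires r at every successor {0, 1, 3}.
    r fails at 0, so □r is false at 3.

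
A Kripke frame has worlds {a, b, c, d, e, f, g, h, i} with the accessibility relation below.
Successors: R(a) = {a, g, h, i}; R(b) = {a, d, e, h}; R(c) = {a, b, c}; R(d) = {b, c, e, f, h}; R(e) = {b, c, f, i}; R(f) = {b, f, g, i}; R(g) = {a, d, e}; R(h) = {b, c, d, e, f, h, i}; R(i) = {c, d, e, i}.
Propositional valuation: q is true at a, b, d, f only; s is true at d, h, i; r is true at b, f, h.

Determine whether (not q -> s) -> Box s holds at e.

Yes

At e: not q -> s is false, Box s is false, so (not q -> s) -> Box s is true.
  At e: Box s requires s at every successor {b, c, f, i}.
    s fails at b, so Box s is false at e.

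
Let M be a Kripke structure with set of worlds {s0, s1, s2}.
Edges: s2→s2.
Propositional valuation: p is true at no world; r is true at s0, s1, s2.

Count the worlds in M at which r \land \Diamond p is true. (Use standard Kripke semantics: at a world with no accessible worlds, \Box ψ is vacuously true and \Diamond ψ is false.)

Let φ = r \land \Diamond p. Evaluate φ at each world:
  s0 (successors ∅): φ is false.
  s1 (successors ∅): φ is false.
  s2 (successors {s2}): φ is false.
For instance, at s2:
  At s2: r is true, \Diamond p is false, so r \land \Diamond p is false.
    At s2: \Diamond p requires p at some successor in {s2}.
      At s2: p is false.
    So \Diamond p is false at s2.
Satisfying worlds: none.

0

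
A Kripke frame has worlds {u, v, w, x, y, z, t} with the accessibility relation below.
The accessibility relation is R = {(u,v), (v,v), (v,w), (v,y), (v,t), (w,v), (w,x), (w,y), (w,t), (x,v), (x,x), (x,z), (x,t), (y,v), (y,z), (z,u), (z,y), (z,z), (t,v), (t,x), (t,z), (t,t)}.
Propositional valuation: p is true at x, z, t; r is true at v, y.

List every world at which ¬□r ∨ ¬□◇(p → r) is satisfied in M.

v, w, x, y, z, t

Let φ = ¬□r ∨ ¬□◇(p → r). Evaluate φ at each world:
  u (successors {v}): φ is false.
  v (successors {v, w, y, t}): φ is true.
  w (successors {v, x, y, t}): φ is true.
  x (successors {v, x, z, t}): φ is true.
  y (successors {v, z}): φ is true.
  z (successors {u, y, z}): φ is true.
  t (successors {v, x, z, t}): φ is true.
For instance, at x:
  At x: ¬□r is true, ¬□◇(p → r) is false, so ¬□r ∨ ¬□◇(p → r) is true.
    At x: □r is false, so ¬□r is true.
      At x: □r requires r at every successor {v, x, z, t}.
        r fails at x, so □r is false at x.
    At x: □◇(p → r) is true, so ¬□◇(p → r) is false.
      At x: □◇(p → r) requires ◇(p → r) at every successor {v, x, z, t}.
        At v: ◇(p → r) is true.
        At x: ◇(p → r) is true.
        At z: ◇(p → r) is true.
        At t: ◇(p → r) is true.
      So □◇(p → r) is true at x.
Satisfying worlds: {v, w, x, y, z, t}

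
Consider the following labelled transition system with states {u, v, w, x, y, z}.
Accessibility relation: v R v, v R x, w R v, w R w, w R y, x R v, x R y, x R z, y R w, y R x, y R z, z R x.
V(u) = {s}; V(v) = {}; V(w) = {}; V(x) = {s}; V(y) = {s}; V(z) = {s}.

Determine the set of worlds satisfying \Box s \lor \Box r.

Recall that \Box ψ holds at a world iff ψ holds at every accessible world, and \Diamond ψ holds iff ψ holds at some accessible world.
Let φ = \Box s \lor \Box r. Evaluate φ at each world:
  u (successors ∅): φ is true.
  v (successors {v, x}): φ is false.
  w (successors {v, w, y}): φ is false.
  x (successors {v, y, z}): φ is false.
  y (successors {w, x, z}): φ is false.
  z (successors {x}): φ is true.
For instance, at v:
  At v: \Box s is false, \Box r is false, so \Box s \lor \Box r is false.
    At v: \Box s requires s at every successor {v, x}.
      s fails at v, so \Box s is false at v.
    At v: \Box r requires r at every successor {v, x}.
      r fails at v, so \Box r is false at v.
Satisfying worlds: {u, z}

u, z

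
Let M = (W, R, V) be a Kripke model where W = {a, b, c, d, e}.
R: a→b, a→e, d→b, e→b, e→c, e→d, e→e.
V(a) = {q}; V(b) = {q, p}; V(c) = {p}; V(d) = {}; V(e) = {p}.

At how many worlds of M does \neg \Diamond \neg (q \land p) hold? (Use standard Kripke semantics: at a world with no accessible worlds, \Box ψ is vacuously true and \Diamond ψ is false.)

3

Recall that \Diamond ψ holds at a world iff ψ holds at some accessible world.
Let φ = \neg \Diamond \neg (q \land p). Evaluate φ at each world:
  a (successors {b, e}): φ is false.
  b (successors ∅): φ is true.
  c (successors ∅): φ is true.
  d (successors {b}): φ is true.
  e (successors {b, c, d, e}): φ is false.
For instance, at d:
  At d: \Diamond \neg (q \land p) is false, so \neg \Diamond \neg (q \land p) is true.
    At d: \Diamond \neg (q \land p) requires \neg (q \land p) at some successor in {b}.
      At b: \neg (q \land p) is false.
    So \Diamond \neg (q \land p) is false at d.
Satisfying worlds: {b, c, d}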